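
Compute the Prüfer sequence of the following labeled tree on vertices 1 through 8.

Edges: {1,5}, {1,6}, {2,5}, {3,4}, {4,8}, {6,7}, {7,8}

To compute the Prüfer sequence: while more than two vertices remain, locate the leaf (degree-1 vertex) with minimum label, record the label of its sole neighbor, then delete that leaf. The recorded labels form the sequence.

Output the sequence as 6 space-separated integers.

Step 1: leaves = {2,3}. Remove smallest leaf 2, emit neighbor 5.
Step 2: leaves = {3,5}. Remove smallest leaf 3, emit neighbor 4.
Step 3: leaves = {4,5}. Remove smallest leaf 4, emit neighbor 8.
Step 4: leaves = {5,8}. Remove smallest leaf 5, emit neighbor 1.
Step 5: leaves = {1,8}. Remove smallest leaf 1, emit neighbor 6.
Step 6: leaves = {6,8}. Remove smallest leaf 6, emit neighbor 7.
Done: 2 vertices remain (7, 8). Sequence = [5 4 8 1 6 7]

Answer: 5 4 8 1 6 7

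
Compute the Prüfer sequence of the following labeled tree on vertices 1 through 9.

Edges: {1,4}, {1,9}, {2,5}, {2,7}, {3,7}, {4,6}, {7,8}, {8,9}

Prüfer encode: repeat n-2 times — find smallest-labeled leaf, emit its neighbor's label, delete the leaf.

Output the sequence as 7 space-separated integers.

Step 1: leaves = {3,5,6}. Remove smallest leaf 3, emit neighbor 7.
Step 2: leaves = {5,6}. Remove smallest leaf 5, emit neighbor 2.
Step 3: leaves = {2,6}. Remove smallest leaf 2, emit neighbor 7.
Step 4: leaves = {6,7}. Remove smallest leaf 6, emit neighbor 4.
Step 5: leaves = {4,7}. Remove smallest leaf 4, emit neighbor 1.
Step 6: leaves = {1,7}. Remove smallest leaf 1, emit neighbor 9.
Step 7: leaves = {7,9}. Remove smallest leaf 7, emit neighbor 8.
Done: 2 vertices remain (8, 9). Sequence = [7 2 7 4 1 9 8]

Answer: 7 2 7 4 1 9 8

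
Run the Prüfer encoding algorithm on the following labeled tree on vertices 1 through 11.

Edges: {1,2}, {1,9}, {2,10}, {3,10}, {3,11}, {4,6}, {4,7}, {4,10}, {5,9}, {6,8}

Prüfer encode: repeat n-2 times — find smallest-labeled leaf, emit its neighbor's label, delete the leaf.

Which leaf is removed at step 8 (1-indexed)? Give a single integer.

Step 1: current leaves = {5,7,8,11}. Remove leaf 5 (neighbor: 9).
Step 2: current leaves = {7,8,9,11}. Remove leaf 7 (neighbor: 4).
Step 3: current leaves = {8,9,11}. Remove leaf 8 (neighbor: 6).
Step 4: current leaves = {6,9,11}. Remove leaf 6 (neighbor: 4).
Step 5: current leaves = {4,9,11}. Remove leaf 4 (neighbor: 10).
Step 6: current leaves = {9,11}. Remove leaf 9 (neighbor: 1).
Step 7: current leaves = {1,11}. Remove leaf 1 (neighbor: 2).
Step 8: current leaves = {2,11}. Remove leaf 2 (neighbor: 10).

Answer: 2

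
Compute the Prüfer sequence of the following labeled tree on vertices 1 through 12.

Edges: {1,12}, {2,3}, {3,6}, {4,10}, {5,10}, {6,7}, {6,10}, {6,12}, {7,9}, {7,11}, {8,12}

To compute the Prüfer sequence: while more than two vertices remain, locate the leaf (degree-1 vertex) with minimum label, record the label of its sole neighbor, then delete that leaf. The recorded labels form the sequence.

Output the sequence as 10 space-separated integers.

Step 1: leaves = {1,2,4,5,8,9,11}. Remove smallest leaf 1, emit neighbor 12.
Step 2: leaves = {2,4,5,8,9,11}. Remove smallest leaf 2, emit neighbor 3.
Step 3: leaves = {3,4,5,8,9,11}. Remove smallest leaf 3, emit neighbor 6.
Step 4: leaves = {4,5,8,9,11}. Remove smallest leaf 4, emit neighbor 10.
Step 5: leaves = {5,8,9,11}. Remove smallest leaf 5, emit neighbor 10.
Step 6: leaves = {8,9,10,11}. Remove smallest leaf 8, emit neighbor 12.
Step 7: leaves = {9,10,11,12}. Remove smallest leaf 9, emit neighbor 7.
Step 8: leaves = {10,11,12}. Remove smallest leaf 10, emit neighbor 6.
Step 9: leaves = {11,12}. Remove smallest leaf 11, emit neighbor 7.
Step 10: leaves = {7,12}. Remove smallest leaf 7, emit neighbor 6.
Done: 2 vertices remain (6, 12). Sequence = [12 3 6 10 10 12 7 6 7 6]

Answer: 12 3 6 10 10 12 7 6 7 6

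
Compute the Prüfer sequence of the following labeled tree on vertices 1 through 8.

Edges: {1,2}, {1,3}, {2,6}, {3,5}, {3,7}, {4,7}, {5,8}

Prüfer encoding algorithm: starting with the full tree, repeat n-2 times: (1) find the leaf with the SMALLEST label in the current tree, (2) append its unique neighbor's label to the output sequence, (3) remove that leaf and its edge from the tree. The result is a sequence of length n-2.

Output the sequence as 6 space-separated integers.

Step 1: leaves = {4,6,8}. Remove smallest leaf 4, emit neighbor 7.
Step 2: leaves = {6,7,8}. Remove smallest leaf 6, emit neighbor 2.
Step 3: leaves = {2,7,8}. Remove smallest leaf 2, emit neighbor 1.
Step 4: leaves = {1,7,8}. Remove smallest leaf 1, emit neighbor 3.
Step 5: leaves = {7,8}. Remove smallest leaf 7, emit neighbor 3.
Step 6: leaves = {3,8}. Remove smallest leaf 3, emit neighbor 5.
Done: 2 vertices remain (5, 8). Sequence = [7 2 1 3 3 5]

Answer: 7 2 1 3 3 5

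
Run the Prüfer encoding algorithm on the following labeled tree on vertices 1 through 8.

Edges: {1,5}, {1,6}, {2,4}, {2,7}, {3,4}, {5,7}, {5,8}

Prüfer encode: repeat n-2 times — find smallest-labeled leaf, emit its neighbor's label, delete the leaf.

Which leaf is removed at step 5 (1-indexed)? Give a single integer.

Step 1: current leaves = {3,6,8}. Remove leaf 3 (neighbor: 4).
Step 2: current leaves = {4,6,8}. Remove leaf 4 (neighbor: 2).
Step 3: current leaves = {2,6,8}. Remove leaf 2 (neighbor: 7).
Step 4: current leaves = {6,7,8}. Remove leaf 6 (neighbor: 1).
Step 5: current leaves = {1,7,8}. Remove leaf 1 (neighbor: 5).

Answer: 1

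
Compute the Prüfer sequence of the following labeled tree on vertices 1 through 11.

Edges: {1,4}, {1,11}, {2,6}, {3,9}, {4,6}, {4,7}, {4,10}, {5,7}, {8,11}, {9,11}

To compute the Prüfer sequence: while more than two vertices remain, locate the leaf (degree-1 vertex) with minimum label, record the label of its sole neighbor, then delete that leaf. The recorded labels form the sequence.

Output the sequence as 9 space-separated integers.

Answer: 6 9 7 4 4 11 11 4 1

Derivation:
Step 1: leaves = {2,3,5,8,10}. Remove smallest leaf 2, emit neighbor 6.
Step 2: leaves = {3,5,6,8,10}. Remove smallest leaf 3, emit neighbor 9.
Step 3: leaves = {5,6,8,9,10}. Remove smallest leaf 5, emit neighbor 7.
Step 4: leaves = {6,7,8,9,10}. Remove smallest leaf 6, emit neighbor 4.
Step 5: leaves = {7,8,9,10}. Remove smallest leaf 7, emit neighbor 4.
Step 6: leaves = {8,9,10}. Remove smallest leaf 8, emit neighbor 11.
Step 7: leaves = {9,10}. Remove smallest leaf 9, emit neighbor 11.
Step 8: leaves = {10,11}. Remove smallest leaf 10, emit neighbor 4.
Step 9: leaves = {4,11}. Remove smallest leaf 4, emit neighbor 1.
Done: 2 vertices remain (1, 11). Sequence = [6 9 7 4 4 11 11 4 1]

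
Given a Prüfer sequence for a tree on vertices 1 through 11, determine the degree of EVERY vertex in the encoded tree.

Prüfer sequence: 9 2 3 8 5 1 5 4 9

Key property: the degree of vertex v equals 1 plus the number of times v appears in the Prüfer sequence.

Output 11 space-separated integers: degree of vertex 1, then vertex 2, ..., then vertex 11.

p_1 = 9: count[9] becomes 1
p_2 = 2: count[2] becomes 1
p_3 = 3: count[3] becomes 1
p_4 = 8: count[8] becomes 1
p_5 = 5: count[5] becomes 1
p_6 = 1: count[1] becomes 1
p_7 = 5: count[5] becomes 2
p_8 = 4: count[4] becomes 1
p_9 = 9: count[9] becomes 2
Degrees (1 + count): deg[1]=1+1=2, deg[2]=1+1=2, deg[3]=1+1=2, deg[4]=1+1=2, deg[5]=1+2=3, deg[6]=1+0=1, deg[7]=1+0=1, deg[8]=1+1=2, deg[9]=1+2=3, deg[10]=1+0=1, deg[11]=1+0=1

Answer: 2 2 2 2 3 1 1 2 3 1 1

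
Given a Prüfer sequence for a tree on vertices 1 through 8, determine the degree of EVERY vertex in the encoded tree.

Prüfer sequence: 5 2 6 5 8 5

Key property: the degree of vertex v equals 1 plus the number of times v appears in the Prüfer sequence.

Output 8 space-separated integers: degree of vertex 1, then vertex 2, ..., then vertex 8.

p_1 = 5: count[5] becomes 1
p_2 = 2: count[2] becomes 1
p_3 = 6: count[6] becomes 1
p_4 = 5: count[5] becomes 2
p_5 = 8: count[8] becomes 1
p_6 = 5: count[5] becomes 3
Degrees (1 + count): deg[1]=1+0=1, deg[2]=1+1=2, deg[3]=1+0=1, deg[4]=1+0=1, deg[5]=1+3=4, deg[6]=1+1=2, deg[7]=1+0=1, deg[8]=1+1=2

Answer: 1 2 1 1 4 2 1 2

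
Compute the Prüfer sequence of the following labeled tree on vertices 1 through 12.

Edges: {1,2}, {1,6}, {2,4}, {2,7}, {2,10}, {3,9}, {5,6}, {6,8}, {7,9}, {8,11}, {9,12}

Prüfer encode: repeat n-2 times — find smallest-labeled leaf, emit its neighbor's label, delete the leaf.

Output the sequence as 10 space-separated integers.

Step 1: leaves = {3,4,5,10,11,12}. Remove smallest leaf 3, emit neighbor 9.
Step 2: leaves = {4,5,10,11,12}. Remove smallest leaf 4, emit neighbor 2.
Step 3: leaves = {5,10,11,12}. Remove smallest leaf 5, emit neighbor 6.
Step 4: leaves = {10,11,12}. Remove smallest leaf 10, emit neighbor 2.
Step 5: leaves = {11,12}. Remove smallest leaf 11, emit neighbor 8.
Step 6: leaves = {8,12}. Remove smallest leaf 8, emit neighbor 6.
Step 7: leaves = {6,12}. Remove smallest leaf 6, emit neighbor 1.
Step 8: leaves = {1,12}. Remove smallest leaf 1, emit neighbor 2.
Step 9: leaves = {2,12}. Remove smallest leaf 2, emit neighbor 7.
Step 10: leaves = {7,12}. Remove smallest leaf 7, emit neighbor 9.
Done: 2 vertices remain (9, 12). Sequence = [9 2 6 2 8 6 1 2 7 9]

Answer: 9 2 6 2 8 6 1 2 7 9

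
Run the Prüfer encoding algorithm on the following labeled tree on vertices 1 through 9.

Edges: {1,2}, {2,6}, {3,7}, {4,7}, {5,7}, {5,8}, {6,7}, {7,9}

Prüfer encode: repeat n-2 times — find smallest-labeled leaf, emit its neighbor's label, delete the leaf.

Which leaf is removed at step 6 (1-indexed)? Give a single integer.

Answer: 8

Derivation:
Step 1: current leaves = {1,3,4,8,9}. Remove leaf 1 (neighbor: 2).
Step 2: current leaves = {2,3,4,8,9}. Remove leaf 2 (neighbor: 6).
Step 3: current leaves = {3,4,6,8,9}. Remove leaf 3 (neighbor: 7).
Step 4: current leaves = {4,6,8,9}. Remove leaf 4 (neighbor: 7).
Step 5: current leaves = {6,8,9}. Remove leaf 6 (neighbor: 7).
Step 6: current leaves = {8,9}. Remove leaf 8 (neighbor: 5).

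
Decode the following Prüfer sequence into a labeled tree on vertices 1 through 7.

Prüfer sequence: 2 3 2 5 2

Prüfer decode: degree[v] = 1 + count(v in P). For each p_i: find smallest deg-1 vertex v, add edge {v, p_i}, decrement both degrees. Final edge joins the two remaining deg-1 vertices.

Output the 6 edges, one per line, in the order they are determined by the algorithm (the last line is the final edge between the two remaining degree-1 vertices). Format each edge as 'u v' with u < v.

Initial degrees: {1:1, 2:4, 3:2, 4:1, 5:2, 6:1, 7:1}
Step 1: smallest deg-1 vertex = 1, p_1 = 2. Add edge {1,2}. Now deg[1]=0, deg[2]=3.
Step 2: smallest deg-1 vertex = 4, p_2 = 3. Add edge {3,4}. Now deg[4]=0, deg[3]=1.
Step 3: smallest deg-1 vertex = 3, p_3 = 2. Add edge {2,3}. Now deg[3]=0, deg[2]=2.
Step 4: smallest deg-1 vertex = 6, p_4 = 5. Add edge {5,6}. Now deg[6]=0, deg[5]=1.
Step 5: smallest deg-1 vertex = 5, p_5 = 2. Add edge {2,5}. Now deg[5]=0, deg[2]=1.
Final: two remaining deg-1 vertices are 2, 7. Add edge {2,7}.

Answer: 1 2
3 4
2 3
5 6
2 5
2 7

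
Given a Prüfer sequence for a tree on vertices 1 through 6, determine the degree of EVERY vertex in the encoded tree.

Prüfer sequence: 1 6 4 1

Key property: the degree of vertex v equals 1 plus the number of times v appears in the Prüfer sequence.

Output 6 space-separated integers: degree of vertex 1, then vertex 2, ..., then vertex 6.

p_1 = 1: count[1] becomes 1
p_2 = 6: count[6] becomes 1
p_3 = 4: count[4] becomes 1
p_4 = 1: count[1] becomes 2
Degrees (1 + count): deg[1]=1+2=3, deg[2]=1+0=1, deg[3]=1+0=1, deg[4]=1+1=2, deg[5]=1+0=1, deg[6]=1+1=2

Answer: 3 1 1 2 1 2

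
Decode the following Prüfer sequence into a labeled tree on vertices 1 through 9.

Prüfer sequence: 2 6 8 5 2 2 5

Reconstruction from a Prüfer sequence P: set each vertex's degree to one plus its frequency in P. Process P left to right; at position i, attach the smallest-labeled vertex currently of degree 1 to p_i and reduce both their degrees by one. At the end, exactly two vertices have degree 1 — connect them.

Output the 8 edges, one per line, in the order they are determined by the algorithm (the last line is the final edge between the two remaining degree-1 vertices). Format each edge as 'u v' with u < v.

Initial degrees: {1:1, 2:4, 3:1, 4:1, 5:3, 6:2, 7:1, 8:2, 9:1}
Step 1: smallest deg-1 vertex = 1, p_1 = 2. Add edge {1,2}. Now deg[1]=0, deg[2]=3.
Step 2: smallest deg-1 vertex = 3, p_2 = 6. Add edge {3,6}. Now deg[3]=0, deg[6]=1.
Step 3: smallest deg-1 vertex = 4, p_3 = 8. Add edge {4,8}. Now deg[4]=0, deg[8]=1.
Step 4: smallest deg-1 vertex = 6, p_4 = 5. Add edge {5,6}. Now deg[6]=0, deg[5]=2.
Step 5: smallest deg-1 vertex = 7, p_5 = 2. Add edge {2,7}. Now deg[7]=0, deg[2]=2.
Step 6: smallest deg-1 vertex = 8, p_6 = 2. Add edge {2,8}. Now deg[8]=0, deg[2]=1.
Step 7: smallest deg-1 vertex = 2, p_7 = 5. Add edge {2,5}. Now deg[2]=0, deg[5]=1.
Final: two remaining deg-1 vertices are 5, 9. Add edge {5,9}.

Answer: 1 2
3 6
4 8
5 6
2 7
2 8
2 5
5 9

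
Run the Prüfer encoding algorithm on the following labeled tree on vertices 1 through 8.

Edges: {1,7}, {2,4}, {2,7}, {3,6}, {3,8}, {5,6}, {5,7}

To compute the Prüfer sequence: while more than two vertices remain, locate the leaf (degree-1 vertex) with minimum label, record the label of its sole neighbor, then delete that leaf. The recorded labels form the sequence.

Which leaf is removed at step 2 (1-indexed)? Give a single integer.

Step 1: current leaves = {1,4,8}. Remove leaf 1 (neighbor: 7).
Step 2: current leaves = {4,8}. Remove leaf 4 (neighbor: 2).

Answer: 4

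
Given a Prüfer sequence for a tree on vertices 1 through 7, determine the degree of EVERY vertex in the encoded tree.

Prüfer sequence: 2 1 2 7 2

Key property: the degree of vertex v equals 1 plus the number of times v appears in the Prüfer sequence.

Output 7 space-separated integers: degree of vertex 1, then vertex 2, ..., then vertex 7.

p_1 = 2: count[2] becomes 1
p_2 = 1: count[1] becomes 1
p_3 = 2: count[2] becomes 2
p_4 = 7: count[7] becomes 1
p_5 = 2: count[2] becomes 3
Degrees (1 + count): deg[1]=1+1=2, deg[2]=1+3=4, deg[3]=1+0=1, deg[4]=1+0=1, deg[5]=1+0=1, deg[6]=1+0=1, deg[7]=1+1=2

Answer: 2 4 1 1 1 1 2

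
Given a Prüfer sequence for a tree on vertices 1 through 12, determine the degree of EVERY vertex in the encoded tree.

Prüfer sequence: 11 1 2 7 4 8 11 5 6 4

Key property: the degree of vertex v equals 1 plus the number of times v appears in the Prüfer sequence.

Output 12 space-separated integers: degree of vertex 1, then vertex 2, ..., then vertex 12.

p_1 = 11: count[11] becomes 1
p_2 = 1: count[1] becomes 1
p_3 = 2: count[2] becomes 1
p_4 = 7: count[7] becomes 1
p_5 = 4: count[4] becomes 1
p_6 = 8: count[8] becomes 1
p_7 = 11: count[11] becomes 2
p_8 = 5: count[5] becomes 1
p_9 = 6: count[6] becomes 1
p_10 = 4: count[4] becomes 2
Degrees (1 + count): deg[1]=1+1=2, deg[2]=1+1=2, deg[3]=1+0=1, deg[4]=1+2=3, deg[5]=1+1=2, deg[6]=1+1=2, deg[7]=1+1=2, deg[8]=1+1=2, deg[9]=1+0=1, deg[10]=1+0=1, deg[11]=1+2=3, deg[12]=1+0=1

Answer: 2 2 1 3 2 2 2 2 1 1 3 1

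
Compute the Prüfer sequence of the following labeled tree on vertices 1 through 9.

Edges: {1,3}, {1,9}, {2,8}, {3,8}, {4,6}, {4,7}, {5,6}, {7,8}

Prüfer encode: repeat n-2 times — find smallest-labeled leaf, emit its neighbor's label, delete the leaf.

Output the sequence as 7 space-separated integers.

Answer: 8 6 4 7 8 3 1

Derivation:
Step 1: leaves = {2,5,9}. Remove smallest leaf 2, emit neighbor 8.
Step 2: leaves = {5,9}. Remove smallest leaf 5, emit neighbor 6.
Step 3: leaves = {6,9}. Remove smallest leaf 6, emit neighbor 4.
Step 4: leaves = {4,9}. Remove smallest leaf 4, emit neighbor 7.
Step 5: leaves = {7,9}. Remove smallest leaf 7, emit neighbor 8.
Step 6: leaves = {8,9}. Remove smallest leaf 8, emit neighbor 3.
Step 7: leaves = {3,9}. Remove smallest leaf 3, emit neighbor 1.
Done: 2 vertices remain (1, 9). Sequence = [8 6 4 7 8 3 1]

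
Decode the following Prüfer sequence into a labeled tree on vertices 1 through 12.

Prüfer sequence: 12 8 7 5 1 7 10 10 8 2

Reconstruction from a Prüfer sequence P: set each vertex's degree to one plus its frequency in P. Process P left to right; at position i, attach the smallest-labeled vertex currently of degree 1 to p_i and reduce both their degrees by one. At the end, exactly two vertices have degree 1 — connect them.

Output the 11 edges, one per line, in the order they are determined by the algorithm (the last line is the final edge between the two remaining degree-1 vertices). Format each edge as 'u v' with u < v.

Answer: 3 12
4 8
6 7
5 9
1 5
1 7
7 10
10 11
8 10
2 8
2 12

Derivation:
Initial degrees: {1:2, 2:2, 3:1, 4:1, 5:2, 6:1, 7:3, 8:3, 9:1, 10:3, 11:1, 12:2}
Step 1: smallest deg-1 vertex = 3, p_1 = 12. Add edge {3,12}. Now deg[3]=0, deg[12]=1.
Step 2: smallest deg-1 vertex = 4, p_2 = 8. Add edge {4,8}. Now deg[4]=0, deg[8]=2.
Step 3: smallest deg-1 vertex = 6, p_3 = 7. Add edge {6,7}. Now deg[6]=0, deg[7]=2.
Step 4: smallest deg-1 vertex = 9, p_4 = 5. Add edge {5,9}. Now deg[9]=0, deg[5]=1.
Step 5: smallest deg-1 vertex = 5, p_5 = 1. Add edge {1,5}. Now deg[5]=0, deg[1]=1.
Step 6: smallest deg-1 vertex = 1, p_6 = 7. Add edge {1,7}. Now deg[1]=0, deg[7]=1.
Step 7: smallest deg-1 vertex = 7, p_7 = 10. Add edge {7,10}. Now deg[7]=0, deg[10]=2.
Step 8: smallest deg-1 vertex = 11, p_8 = 10. Add edge {10,11}. Now deg[11]=0, deg[10]=1.
Step 9: smallest deg-1 vertex = 10, p_9 = 8. Add edge {8,10}. Now deg[10]=0, deg[8]=1.
Step 10: smallest deg-1 vertex = 8, p_10 = 2. Add edge {2,8}. Now deg[8]=0, deg[2]=1.
Final: two remaining deg-1 vertices are 2, 12. Add edge {2,12}.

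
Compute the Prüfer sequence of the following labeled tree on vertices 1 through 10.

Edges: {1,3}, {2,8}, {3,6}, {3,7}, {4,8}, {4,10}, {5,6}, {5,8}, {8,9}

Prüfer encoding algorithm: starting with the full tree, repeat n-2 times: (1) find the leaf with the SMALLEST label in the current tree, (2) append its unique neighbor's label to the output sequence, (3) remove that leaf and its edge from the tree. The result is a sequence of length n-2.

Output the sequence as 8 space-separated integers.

Answer: 3 8 3 6 5 8 8 4

Derivation:
Step 1: leaves = {1,2,7,9,10}. Remove smallest leaf 1, emit neighbor 3.
Step 2: leaves = {2,7,9,10}. Remove smallest leaf 2, emit neighbor 8.
Step 3: leaves = {7,9,10}. Remove smallest leaf 7, emit neighbor 3.
Step 4: leaves = {3,9,10}. Remove smallest leaf 3, emit neighbor 6.
Step 5: leaves = {6,9,10}. Remove smallest leaf 6, emit neighbor 5.
Step 6: leaves = {5,9,10}. Remove smallest leaf 5, emit neighbor 8.
Step 7: leaves = {9,10}. Remove smallest leaf 9, emit neighbor 8.
Step 8: leaves = {8,10}. Remove smallest leaf 8, emit neighbor 4.
Done: 2 vertices remain (4, 10). Sequence = [3 8 3 6 5 8 8 4]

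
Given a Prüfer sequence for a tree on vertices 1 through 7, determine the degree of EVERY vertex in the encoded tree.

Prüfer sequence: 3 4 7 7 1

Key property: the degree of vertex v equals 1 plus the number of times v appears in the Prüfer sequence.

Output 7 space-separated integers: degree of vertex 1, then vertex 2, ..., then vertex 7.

p_1 = 3: count[3] becomes 1
p_2 = 4: count[4] becomes 1
p_3 = 7: count[7] becomes 1
p_4 = 7: count[7] becomes 2
p_5 = 1: count[1] becomes 1
Degrees (1 + count): deg[1]=1+1=2, deg[2]=1+0=1, deg[3]=1+1=2, deg[4]=1+1=2, deg[5]=1+0=1, deg[6]=1+0=1, deg[7]=1+2=3

Answer: 2 1 2 2 1 1 3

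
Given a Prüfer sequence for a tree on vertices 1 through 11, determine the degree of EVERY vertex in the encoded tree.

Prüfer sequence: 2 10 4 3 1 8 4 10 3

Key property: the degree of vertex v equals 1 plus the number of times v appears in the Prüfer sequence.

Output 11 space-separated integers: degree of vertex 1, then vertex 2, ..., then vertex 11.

Answer: 2 2 3 3 1 1 1 2 1 3 1

Derivation:
p_1 = 2: count[2] becomes 1
p_2 = 10: count[10] becomes 1
p_3 = 4: count[4] becomes 1
p_4 = 3: count[3] becomes 1
p_5 = 1: count[1] becomes 1
p_6 = 8: count[8] becomes 1
p_7 = 4: count[4] becomes 2
p_8 = 10: count[10] becomes 2
p_9 = 3: count[3] becomes 2
Degrees (1 + count): deg[1]=1+1=2, deg[2]=1+1=2, deg[3]=1+2=3, deg[4]=1+2=3, deg[5]=1+0=1, deg[6]=1+0=1, deg[7]=1+0=1, deg[8]=1+1=2, deg[9]=1+0=1, deg[10]=1+2=3, deg[11]=1+0=1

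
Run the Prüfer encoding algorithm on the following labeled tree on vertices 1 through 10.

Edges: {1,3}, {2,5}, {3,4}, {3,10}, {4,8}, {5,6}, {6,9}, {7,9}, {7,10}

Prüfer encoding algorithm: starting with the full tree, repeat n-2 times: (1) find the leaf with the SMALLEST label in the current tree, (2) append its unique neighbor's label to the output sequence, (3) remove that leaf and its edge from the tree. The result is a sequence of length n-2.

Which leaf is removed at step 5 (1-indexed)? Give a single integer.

Step 1: current leaves = {1,2,8}. Remove leaf 1 (neighbor: 3).
Step 2: current leaves = {2,8}. Remove leaf 2 (neighbor: 5).
Step 3: current leaves = {5,8}. Remove leaf 5 (neighbor: 6).
Step 4: current leaves = {6,8}. Remove leaf 6 (neighbor: 9).
Step 5: current leaves = {8,9}. Remove leaf 8 (neighbor: 4).

Answer: 8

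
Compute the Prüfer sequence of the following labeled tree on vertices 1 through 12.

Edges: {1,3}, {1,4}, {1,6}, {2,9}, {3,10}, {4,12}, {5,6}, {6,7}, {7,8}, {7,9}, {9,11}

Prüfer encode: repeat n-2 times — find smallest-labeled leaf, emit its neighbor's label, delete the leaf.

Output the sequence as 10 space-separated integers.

Step 1: leaves = {2,5,8,10,11,12}. Remove smallest leaf 2, emit neighbor 9.
Step 2: leaves = {5,8,10,11,12}. Remove smallest leaf 5, emit neighbor 6.
Step 3: leaves = {8,10,11,12}. Remove smallest leaf 8, emit neighbor 7.
Step 4: leaves = {10,11,12}. Remove smallest leaf 10, emit neighbor 3.
Step 5: leaves = {3,11,12}. Remove smallest leaf 3, emit neighbor 1.
Step 6: leaves = {11,12}. Remove smallest leaf 11, emit neighbor 9.
Step 7: leaves = {9,12}. Remove smallest leaf 9, emit neighbor 7.
Step 8: leaves = {7,12}. Remove smallest leaf 7, emit neighbor 6.
Step 9: leaves = {6,12}. Remove smallest leaf 6, emit neighbor 1.
Step 10: leaves = {1,12}. Remove smallest leaf 1, emit neighbor 4.
Done: 2 vertices remain (4, 12). Sequence = [9 6 7 3 1 9 7 6 1 4]

Answer: 9 6 7 3 1 9 7 6 1 4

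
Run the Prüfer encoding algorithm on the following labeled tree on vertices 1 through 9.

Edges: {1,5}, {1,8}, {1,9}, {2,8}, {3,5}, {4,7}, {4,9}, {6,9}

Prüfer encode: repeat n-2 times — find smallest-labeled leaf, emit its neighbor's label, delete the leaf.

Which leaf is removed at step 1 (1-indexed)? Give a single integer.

Step 1: current leaves = {2,3,6,7}. Remove leaf 2 (neighbor: 8).

Answer: 2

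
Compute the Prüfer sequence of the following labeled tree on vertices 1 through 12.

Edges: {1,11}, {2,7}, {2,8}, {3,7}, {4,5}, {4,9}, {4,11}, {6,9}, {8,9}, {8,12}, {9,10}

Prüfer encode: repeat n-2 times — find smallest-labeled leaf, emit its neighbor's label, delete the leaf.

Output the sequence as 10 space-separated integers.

Step 1: leaves = {1,3,5,6,10,12}. Remove smallest leaf 1, emit neighbor 11.
Step 2: leaves = {3,5,6,10,11,12}. Remove smallest leaf 3, emit neighbor 7.
Step 3: leaves = {5,6,7,10,11,12}. Remove smallest leaf 5, emit neighbor 4.
Step 4: leaves = {6,7,10,11,12}. Remove smallest leaf 6, emit neighbor 9.
Step 5: leaves = {7,10,11,12}. Remove smallest leaf 7, emit neighbor 2.
Step 6: leaves = {2,10,11,12}. Remove smallest leaf 2, emit neighbor 8.
Step 7: leaves = {10,11,12}. Remove smallest leaf 10, emit neighbor 9.
Step 8: leaves = {11,12}. Remove smallest leaf 11, emit neighbor 4.
Step 9: leaves = {4,12}. Remove smallest leaf 4, emit neighbor 9.
Step 10: leaves = {9,12}. Remove smallest leaf 9, emit neighbor 8.
Done: 2 vertices remain (8, 12). Sequence = [11 7 4 9 2 8 9 4 9 8]

Answer: 11 7 4 9 2 8 9 4 9 8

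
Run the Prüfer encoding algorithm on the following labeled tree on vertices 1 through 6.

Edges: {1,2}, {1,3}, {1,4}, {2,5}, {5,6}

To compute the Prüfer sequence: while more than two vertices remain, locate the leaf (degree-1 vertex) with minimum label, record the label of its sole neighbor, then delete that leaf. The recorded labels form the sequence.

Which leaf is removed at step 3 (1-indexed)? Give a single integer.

Answer: 1

Derivation:
Step 1: current leaves = {3,4,6}. Remove leaf 3 (neighbor: 1).
Step 2: current leaves = {4,6}. Remove leaf 4 (neighbor: 1).
Step 3: current leaves = {1,6}. Remove leaf 1 (neighbor: 2).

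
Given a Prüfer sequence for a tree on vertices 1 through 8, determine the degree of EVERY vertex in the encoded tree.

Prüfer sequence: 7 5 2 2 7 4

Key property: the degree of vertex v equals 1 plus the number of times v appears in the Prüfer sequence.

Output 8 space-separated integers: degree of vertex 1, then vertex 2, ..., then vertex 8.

p_1 = 7: count[7] becomes 1
p_2 = 5: count[5] becomes 1
p_3 = 2: count[2] becomes 1
p_4 = 2: count[2] becomes 2
p_5 = 7: count[7] becomes 2
p_6 = 4: count[4] becomes 1
Degrees (1 + count): deg[1]=1+0=1, deg[2]=1+2=3, deg[3]=1+0=1, deg[4]=1+1=2, deg[5]=1+1=2, deg[6]=1+0=1, deg[7]=1+2=3, deg[8]=1+0=1

Answer: 1 3 1 2 2 1 3 1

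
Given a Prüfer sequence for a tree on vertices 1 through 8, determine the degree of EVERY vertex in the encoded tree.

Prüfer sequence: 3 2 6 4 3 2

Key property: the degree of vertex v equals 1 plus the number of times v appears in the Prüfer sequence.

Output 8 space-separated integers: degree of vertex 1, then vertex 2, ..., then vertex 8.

Answer: 1 3 3 2 1 2 1 1

Derivation:
p_1 = 3: count[3] becomes 1
p_2 = 2: count[2] becomes 1
p_3 = 6: count[6] becomes 1
p_4 = 4: count[4] becomes 1
p_5 = 3: count[3] becomes 2
p_6 = 2: count[2] becomes 2
Degrees (1 + count): deg[1]=1+0=1, deg[2]=1+2=3, deg[3]=1+2=3, deg[4]=1+1=2, deg[5]=1+0=1, deg[6]=1+1=2, deg[7]=1+0=1, deg[8]=1+0=1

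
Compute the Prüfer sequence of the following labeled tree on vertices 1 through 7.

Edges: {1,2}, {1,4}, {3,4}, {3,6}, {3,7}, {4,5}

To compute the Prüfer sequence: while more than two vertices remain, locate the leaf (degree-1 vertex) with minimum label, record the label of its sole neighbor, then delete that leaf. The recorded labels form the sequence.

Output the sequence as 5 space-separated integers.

Answer: 1 4 4 3 3

Derivation:
Step 1: leaves = {2,5,6,7}. Remove smallest leaf 2, emit neighbor 1.
Step 2: leaves = {1,5,6,7}. Remove smallest leaf 1, emit neighbor 4.
Step 3: leaves = {5,6,7}. Remove smallest leaf 5, emit neighbor 4.
Step 4: leaves = {4,6,7}. Remove smallest leaf 4, emit neighbor 3.
Step 5: leaves = {6,7}. Remove smallest leaf 6, emit neighbor 3.
Done: 2 vertices remain (3, 7). Sequence = [1 4 4 3 3]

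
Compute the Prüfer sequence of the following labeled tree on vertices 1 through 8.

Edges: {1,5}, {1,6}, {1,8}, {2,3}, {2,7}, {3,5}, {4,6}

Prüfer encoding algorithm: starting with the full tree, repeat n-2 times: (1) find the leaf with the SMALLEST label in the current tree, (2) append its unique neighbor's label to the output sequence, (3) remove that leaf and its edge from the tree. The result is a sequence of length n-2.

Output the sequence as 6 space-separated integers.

Answer: 6 1 2 3 5 1

Derivation:
Step 1: leaves = {4,7,8}. Remove smallest leaf 4, emit neighbor 6.
Step 2: leaves = {6,7,8}. Remove smallest leaf 6, emit neighbor 1.
Step 3: leaves = {7,8}. Remove smallest leaf 7, emit neighbor 2.
Step 4: leaves = {2,8}. Remove smallest leaf 2, emit neighbor 3.
Step 5: leaves = {3,8}. Remove smallest leaf 3, emit neighbor 5.
Step 6: leaves = {5,8}. Remove smallest leaf 5, emit neighbor 1.
Done: 2 vertices remain (1, 8). Sequence = [6 1 2 3 5 1]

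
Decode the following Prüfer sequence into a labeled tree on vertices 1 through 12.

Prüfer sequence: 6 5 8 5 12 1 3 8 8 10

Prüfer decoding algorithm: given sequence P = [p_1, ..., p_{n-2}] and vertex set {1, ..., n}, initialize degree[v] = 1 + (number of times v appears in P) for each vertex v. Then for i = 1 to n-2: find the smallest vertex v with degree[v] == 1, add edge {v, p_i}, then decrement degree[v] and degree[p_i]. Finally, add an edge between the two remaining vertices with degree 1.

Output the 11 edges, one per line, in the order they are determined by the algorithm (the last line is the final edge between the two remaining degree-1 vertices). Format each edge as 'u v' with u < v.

Answer: 2 6
4 5
6 8
5 7
5 12
1 9
1 3
3 8
8 11
8 10
10 12

Derivation:
Initial degrees: {1:2, 2:1, 3:2, 4:1, 5:3, 6:2, 7:1, 8:4, 9:1, 10:2, 11:1, 12:2}
Step 1: smallest deg-1 vertex = 2, p_1 = 6. Add edge {2,6}. Now deg[2]=0, deg[6]=1.
Step 2: smallest deg-1 vertex = 4, p_2 = 5. Add edge {4,5}. Now deg[4]=0, deg[5]=2.
Step 3: smallest deg-1 vertex = 6, p_3 = 8. Add edge {6,8}. Now deg[6]=0, deg[8]=3.
Step 4: smallest deg-1 vertex = 7, p_4 = 5. Add edge {5,7}. Now deg[7]=0, deg[5]=1.
Step 5: smallest deg-1 vertex = 5, p_5 = 12. Add edge {5,12}. Now deg[5]=0, deg[12]=1.
Step 6: smallest deg-1 vertex = 9, p_6 = 1. Add edge {1,9}. Now deg[9]=0, deg[1]=1.
Step 7: smallest deg-1 vertex = 1, p_7 = 3. Add edge {1,3}. Now deg[1]=0, deg[3]=1.
Step 8: smallest deg-1 vertex = 3, p_8 = 8. Add edge {3,8}. Now deg[3]=0, deg[8]=2.
Step 9: smallest deg-1 vertex = 11, p_9 = 8. Add edge {8,11}. Now deg[11]=0, deg[8]=1.
Step 10: smallest deg-1 vertex = 8, p_10 = 10. Add edge {8,10}. Now deg[8]=0, deg[10]=1.
Final: two remaining deg-1 vertices are 10, 12. Add edge {10,12}.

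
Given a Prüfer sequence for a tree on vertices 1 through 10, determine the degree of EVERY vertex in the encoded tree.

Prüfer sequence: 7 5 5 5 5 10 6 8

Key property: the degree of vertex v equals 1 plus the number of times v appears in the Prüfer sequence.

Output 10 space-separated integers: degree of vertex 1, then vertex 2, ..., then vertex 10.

p_1 = 7: count[7] becomes 1
p_2 = 5: count[5] becomes 1
p_3 = 5: count[5] becomes 2
p_4 = 5: count[5] becomes 3
p_5 = 5: count[5] becomes 4
p_6 = 10: count[10] becomes 1
p_7 = 6: count[6] becomes 1
p_8 = 8: count[8] becomes 1
Degrees (1 + count): deg[1]=1+0=1, deg[2]=1+0=1, deg[3]=1+0=1, deg[4]=1+0=1, deg[5]=1+4=5, deg[6]=1+1=2, deg[7]=1+1=2, deg[8]=1+1=2, deg[9]=1+0=1, deg[10]=1+1=2

Answer: 1 1 1 1 5 2 2 2 1 2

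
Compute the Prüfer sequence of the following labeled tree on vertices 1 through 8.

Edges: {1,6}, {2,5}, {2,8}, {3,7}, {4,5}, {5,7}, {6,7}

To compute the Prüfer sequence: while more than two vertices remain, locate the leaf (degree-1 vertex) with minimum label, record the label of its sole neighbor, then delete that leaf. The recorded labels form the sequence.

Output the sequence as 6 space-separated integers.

Answer: 6 7 5 7 5 2

Derivation:
Step 1: leaves = {1,3,4,8}. Remove smallest leaf 1, emit neighbor 6.
Step 2: leaves = {3,4,6,8}. Remove smallest leaf 3, emit neighbor 7.
Step 3: leaves = {4,6,8}. Remove smallest leaf 4, emit neighbor 5.
Step 4: leaves = {6,8}. Remove smallest leaf 6, emit neighbor 7.
Step 5: leaves = {7,8}. Remove smallest leaf 7, emit neighbor 5.
Step 6: leaves = {5,8}. Remove smallest leaf 5, emit neighbor 2.
Done: 2 vertices remain (2, 8). Sequence = [6 7 5 7 5 2]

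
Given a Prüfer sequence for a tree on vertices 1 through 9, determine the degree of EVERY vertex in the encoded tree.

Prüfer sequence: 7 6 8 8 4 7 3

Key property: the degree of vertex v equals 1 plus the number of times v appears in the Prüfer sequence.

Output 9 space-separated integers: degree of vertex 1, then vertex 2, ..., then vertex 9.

p_1 = 7: count[7] becomes 1
p_2 = 6: count[6] becomes 1
p_3 = 8: count[8] becomes 1
p_4 = 8: count[8] becomes 2
p_5 = 4: count[4] becomes 1
p_6 = 7: count[7] becomes 2
p_7 = 3: count[3] becomes 1
Degrees (1 + count): deg[1]=1+0=1, deg[2]=1+0=1, deg[3]=1+1=2, deg[4]=1+1=2, deg[5]=1+0=1, deg[6]=1+1=2, deg[7]=1+2=3, deg[8]=1+2=3, deg[9]=1+0=1

Answer: 1 1 2 2 1 2 3 3 1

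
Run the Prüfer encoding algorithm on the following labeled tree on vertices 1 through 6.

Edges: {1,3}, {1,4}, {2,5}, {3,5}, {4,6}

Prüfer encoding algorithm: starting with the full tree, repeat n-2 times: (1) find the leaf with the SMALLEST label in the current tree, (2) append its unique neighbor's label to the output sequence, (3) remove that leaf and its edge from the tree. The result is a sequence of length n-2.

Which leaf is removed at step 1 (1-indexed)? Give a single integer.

Step 1: current leaves = {2,6}. Remove leaf 2 (neighbor: 5).

Answer: 2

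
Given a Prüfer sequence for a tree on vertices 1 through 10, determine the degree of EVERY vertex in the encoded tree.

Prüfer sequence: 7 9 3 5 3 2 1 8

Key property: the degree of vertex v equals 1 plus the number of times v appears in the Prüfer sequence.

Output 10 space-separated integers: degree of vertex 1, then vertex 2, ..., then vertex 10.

Answer: 2 2 3 1 2 1 2 2 2 1

Derivation:
p_1 = 7: count[7] becomes 1
p_2 = 9: count[9] becomes 1
p_3 = 3: count[3] becomes 1
p_4 = 5: count[5] becomes 1
p_5 = 3: count[3] becomes 2
p_6 = 2: count[2] becomes 1
p_7 = 1: count[1] becomes 1
p_8 = 8: count[8] becomes 1
Degrees (1 + count): deg[1]=1+1=2, deg[2]=1+1=2, deg[3]=1+2=3, deg[4]=1+0=1, deg[5]=1+1=2, deg[6]=1+0=1, deg[7]=1+1=2, deg[8]=1+1=2, deg[9]=1+1=2, deg[10]=1+0=1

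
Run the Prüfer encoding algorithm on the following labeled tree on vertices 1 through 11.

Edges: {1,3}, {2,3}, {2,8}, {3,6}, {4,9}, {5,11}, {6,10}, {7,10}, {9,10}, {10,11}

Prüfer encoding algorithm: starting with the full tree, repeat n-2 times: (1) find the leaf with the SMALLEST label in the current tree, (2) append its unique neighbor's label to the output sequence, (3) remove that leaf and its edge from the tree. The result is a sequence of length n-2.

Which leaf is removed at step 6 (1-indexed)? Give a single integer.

Step 1: current leaves = {1,4,5,7,8}. Remove leaf 1 (neighbor: 3).
Step 2: current leaves = {4,5,7,8}. Remove leaf 4 (neighbor: 9).
Step 3: current leaves = {5,7,8,9}. Remove leaf 5 (neighbor: 11).
Step 4: current leaves = {7,8,9,11}. Remove leaf 7 (neighbor: 10).
Step 5: current leaves = {8,9,11}. Remove leaf 8 (neighbor: 2).
Step 6: current leaves = {2,9,11}. Remove leaf 2 (neighbor: 3).

Answer: 2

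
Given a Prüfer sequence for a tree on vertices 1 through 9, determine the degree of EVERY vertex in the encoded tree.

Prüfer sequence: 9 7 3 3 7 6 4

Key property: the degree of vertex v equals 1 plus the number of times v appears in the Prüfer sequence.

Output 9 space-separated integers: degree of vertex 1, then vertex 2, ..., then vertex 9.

Answer: 1 1 3 2 1 2 3 1 2

Derivation:
p_1 = 9: count[9] becomes 1
p_2 = 7: count[7] becomes 1
p_3 = 3: count[3] becomes 1
p_4 = 3: count[3] becomes 2
p_5 = 7: count[7] becomes 2
p_6 = 6: count[6] becomes 1
p_7 = 4: count[4] becomes 1
Degrees (1 + count): deg[1]=1+0=1, deg[2]=1+0=1, deg[3]=1+2=3, deg[4]=1+1=2, deg[5]=1+0=1, deg[6]=1+1=2, deg[7]=1+2=3, deg[8]=1+0=1, deg[9]=1+1=2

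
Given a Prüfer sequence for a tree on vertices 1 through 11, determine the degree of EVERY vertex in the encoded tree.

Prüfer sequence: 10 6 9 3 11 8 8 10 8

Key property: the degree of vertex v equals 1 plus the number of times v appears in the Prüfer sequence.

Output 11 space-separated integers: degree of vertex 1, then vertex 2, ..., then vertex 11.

p_1 = 10: count[10] becomes 1
p_2 = 6: count[6] becomes 1
p_3 = 9: count[9] becomes 1
p_4 = 3: count[3] becomes 1
p_5 = 11: count[11] becomes 1
p_6 = 8: count[8] becomes 1
p_7 = 8: count[8] becomes 2
p_8 = 10: count[10] becomes 2
p_9 = 8: count[8] becomes 3
Degrees (1 + count): deg[1]=1+0=1, deg[2]=1+0=1, deg[3]=1+1=2, deg[4]=1+0=1, deg[5]=1+0=1, deg[6]=1+1=2, deg[7]=1+0=1, deg[8]=1+3=4, deg[9]=1+1=2, deg[10]=1+2=3, deg[11]=1+1=2

Answer: 1 1 2 1 1 2 1 4 2 3 2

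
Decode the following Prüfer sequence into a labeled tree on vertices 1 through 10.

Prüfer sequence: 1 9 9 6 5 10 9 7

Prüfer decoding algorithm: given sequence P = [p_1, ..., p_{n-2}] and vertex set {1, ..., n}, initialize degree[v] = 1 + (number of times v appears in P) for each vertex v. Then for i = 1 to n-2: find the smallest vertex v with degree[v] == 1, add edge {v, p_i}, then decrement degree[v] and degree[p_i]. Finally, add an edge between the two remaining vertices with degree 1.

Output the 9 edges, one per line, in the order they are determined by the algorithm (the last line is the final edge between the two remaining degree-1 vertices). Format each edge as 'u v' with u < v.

Initial degrees: {1:2, 2:1, 3:1, 4:1, 5:2, 6:2, 7:2, 8:1, 9:4, 10:2}
Step 1: smallest deg-1 vertex = 2, p_1 = 1. Add edge {1,2}. Now deg[2]=0, deg[1]=1.
Step 2: smallest deg-1 vertex = 1, p_2 = 9. Add edge {1,9}. Now deg[1]=0, deg[9]=3.
Step 3: smallest deg-1 vertex = 3, p_3 = 9. Add edge {3,9}. Now deg[3]=0, deg[9]=2.
Step 4: smallest deg-1 vertex = 4, p_4 = 6. Add edge {4,6}. Now deg[4]=0, deg[6]=1.
Step 5: smallest deg-1 vertex = 6, p_5 = 5. Add edge {5,6}. Now deg[6]=0, deg[5]=1.
Step 6: smallest deg-1 vertex = 5, p_6 = 10. Add edge {5,10}. Now deg[5]=0, deg[10]=1.
Step 7: smallest deg-1 vertex = 8, p_7 = 9. Add edge {8,9}. Now deg[8]=0, deg[9]=1.
Step 8: smallest deg-1 vertex = 9, p_8 = 7. Add edge {7,9}. Now deg[9]=0, deg[7]=1.
Final: two remaining deg-1 vertices are 7, 10. Add edge {7,10}.

Answer: 1 2
1 9
3 9
4 6
5 6
5 10
8 9
7 9
7 10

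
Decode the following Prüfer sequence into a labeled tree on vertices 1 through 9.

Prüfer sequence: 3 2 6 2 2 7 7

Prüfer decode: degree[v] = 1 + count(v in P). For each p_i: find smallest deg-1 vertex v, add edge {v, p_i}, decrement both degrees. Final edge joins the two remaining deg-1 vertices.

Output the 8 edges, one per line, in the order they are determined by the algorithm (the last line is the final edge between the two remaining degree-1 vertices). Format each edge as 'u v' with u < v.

Answer: 1 3
2 3
4 6
2 5
2 6
2 7
7 8
7 9

Derivation:
Initial degrees: {1:1, 2:4, 3:2, 4:1, 5:1, 6:2, 7:3, 8:1, 9:1}
Step 1: smallest deg-1 vertex = 1, p_1 = 3. Add edge {1,3}. Now deg[1]=0, deg[3]=1.
Step 2: smallest deg-1 vertex = 3, p_2 = 2. Add edge {2,3}. Now deg[3]=0, deg[2]=3.
Step 3: smallest deg-1 vertex = 4, p_3 = 6. Add edge {4,6}. Now deg[4]=0, deg[6]=1.
Step 4: smallest deg-1 vertex = 5, p_4 = 2. Add edge {2,5}. Now deg[5]=0, deg[2]=2.
Step 5: smallest deg-1 vertex = 6, p_5 = 2. Add edge {2,6}. Now deg[6]=0, deg[2]=1.
Step 6: smallest deg-1 vertex = 2, p_6 = 7. Add edge {2,7}. Now deg[2]=0, deg[7]=2.
Step 7: smallest deg-1 vertex = 8, p_7 = 7. Add edge {7,8}. Now deg[8]=0, deg[7]=1.
Final: two remaining deg-1 vertices are 7, 9. Add edge {7,9}.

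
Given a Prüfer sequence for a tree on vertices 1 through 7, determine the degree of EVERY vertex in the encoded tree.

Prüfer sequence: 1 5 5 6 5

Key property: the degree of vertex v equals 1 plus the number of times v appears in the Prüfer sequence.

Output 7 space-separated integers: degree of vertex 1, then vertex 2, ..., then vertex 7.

Answer: 2 1 1 1 4 2 1

Derivation:
p_1 = 1: count[1] becomes 1
p_2 = 5: count[5] becomes 1
p_3 = 5: count[5] becomes 2
p_4 = 6: count[6] becomes 1
p_5 = 5: count[5] becomes 3
Degrees (1 + count): deg[1]=1+1=2, deg[2]=1+0=1, deg[3]=1+0=1, deg[4]=1+0=1, deg[5]=1+3=4, deg[6]=1+1=2, deg[7]=1+0=1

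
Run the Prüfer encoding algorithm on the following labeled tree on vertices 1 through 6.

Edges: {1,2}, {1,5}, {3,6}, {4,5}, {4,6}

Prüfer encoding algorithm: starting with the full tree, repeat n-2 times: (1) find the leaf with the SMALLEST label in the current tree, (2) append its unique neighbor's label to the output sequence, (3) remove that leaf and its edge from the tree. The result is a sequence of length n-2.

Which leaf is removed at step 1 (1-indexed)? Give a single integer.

Answer: 2

Derivation:
Step 1: current leaves = {2,3}. Remove leaf 2 (neighbor: 1).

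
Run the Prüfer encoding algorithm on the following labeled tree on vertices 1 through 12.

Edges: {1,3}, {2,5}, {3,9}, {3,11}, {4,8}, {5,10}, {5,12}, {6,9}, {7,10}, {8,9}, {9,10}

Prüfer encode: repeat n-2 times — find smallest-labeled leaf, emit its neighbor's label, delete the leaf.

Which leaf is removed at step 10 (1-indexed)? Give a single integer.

Step 1: current leaves = {1,2,4,6,7,11,12}. Remove leaf 1 (neighbor: 3).
Step 2: current leaves = {2,4,6,7,11,12}. Remove leaf 2 (neighbor: 5).
Step 3: current leaves = {4,6,7,11,12}. Remove leaf 4 (neighbor: 8).
Step 4: current leaves = {6,7,8,11,12}. Remove leaf 6 (neighbor: 9).
Step 5: current leaves = {7,8,11,12}. Remove leaf 7 (neighbor: 10).
Step 6: current leaves = {8,11,12}. Remove leaf 8 (neighbor: 9).
Step 7: current leaves = {11,12}. Remove leaf 11 (neighbor: 3).
Step 8: current leaves = {3,12}. Remove leaf 3 (neighbor: 9).
Step 9: current leaves = {9,12}. Remove leaf 9 (neighbor: 10).
Step 10: current leaves = {10,12}. Remove leaf 10 (neighbor: 5).

Answer: 10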